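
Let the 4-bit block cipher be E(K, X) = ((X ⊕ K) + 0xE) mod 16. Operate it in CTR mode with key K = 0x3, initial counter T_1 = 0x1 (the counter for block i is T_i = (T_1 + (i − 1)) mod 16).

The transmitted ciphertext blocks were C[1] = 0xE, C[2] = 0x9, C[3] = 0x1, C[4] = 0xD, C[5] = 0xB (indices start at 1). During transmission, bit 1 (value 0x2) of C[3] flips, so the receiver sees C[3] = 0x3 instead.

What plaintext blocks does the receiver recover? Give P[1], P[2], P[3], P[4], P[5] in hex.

CTR decryption: S_i = E(K, T_i) where T_i is the counter for block i; P_i = C_i ⊕ S_i.
Only C[3] changed, to 0x3. In CTR, a change in C_i flips the same bit in P_i only; the keystream is unaffected. Decrypting the received ciphertext:
P[1]: T = 0x1, S = E(K, T) = 0x0; 0xE ⊕ 0x0 = 0xE.
P[2]: T = 0x2, S = E(K, T) = 0xF; 0x9 ⊕ 0xF = 0x6.
P[3]: T = 0x3, S = E(K, T) = 0xE; 0x3 ⊕ 0xE = 0xD.
P[4]: T = 0x4, S = E(K, T) = 0x5; 0xD ⊕ 0x5 = 0x8.
P[5]: T = 0x5, S = E(K, T) = 0x4; 0xB ⊕ 0x4 = 0xF.
Blocks that differ from the original plaintext: P[3].

P[1] = 0xE, P[2] = 0x6, P[3] = 0xD, P[4] = 0x8, P[5] = 0xF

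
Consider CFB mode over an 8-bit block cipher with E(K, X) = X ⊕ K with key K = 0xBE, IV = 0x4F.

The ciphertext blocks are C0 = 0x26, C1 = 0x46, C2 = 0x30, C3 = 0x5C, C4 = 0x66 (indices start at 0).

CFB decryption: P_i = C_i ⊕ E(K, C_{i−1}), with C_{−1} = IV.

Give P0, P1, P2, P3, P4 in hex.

P0: E(K, 0x4F) = 0xF1; 0x26 ⊕ 0xF1 = 0xD7.
P1: E(K, 0x26) = 0x98; 0x46 ⊕ 0x98 = 0xDE.
P2: E(K, 0x46) = 0xF8; 0x30 ⊕ 0xF8 = 0xC8.
P3: E(K, 0x30) = 0x8E; 0x5C ⊕ 0x8E = 0xD2.
P4: E(K, 0x5C) = 0xE2; 0x66 ⊕ 0xE2 = 0x84.

P0 = 0xD7, P1 = 0xDE, P2 = 0xC8, P3 = 0xD2, P4 = 0x84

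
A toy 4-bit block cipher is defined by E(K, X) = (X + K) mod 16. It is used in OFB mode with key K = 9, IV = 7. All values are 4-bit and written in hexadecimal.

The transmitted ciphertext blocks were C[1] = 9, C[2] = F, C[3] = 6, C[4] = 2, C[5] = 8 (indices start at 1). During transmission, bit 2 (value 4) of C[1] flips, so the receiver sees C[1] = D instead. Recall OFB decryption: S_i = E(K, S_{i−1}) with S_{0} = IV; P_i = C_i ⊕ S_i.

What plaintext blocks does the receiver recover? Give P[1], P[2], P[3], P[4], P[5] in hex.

Only C[1] changed, to D. In OFB, a change in C_i flips the same bit in P_i only; the keystream is unaffected. Decrypting the received ciphertext:
P[1]: S = E(K, 7) = 0; D ⊕ 0 = D.
P[2]: S = E(K, 0) = 9; F ⊕ 9 = 6.
P[3]: S = E(K, 9) = 2; 6 ⊕ 2 = 4.
P[4]: S = E(K, 2) = B; 2 ⊕ B = 9.
P[5]: S = E(K, B) = 4; 8 ⊕ 4 = C.
Blocks that differ from the original plaintext: P[1].

P[1] = D, P[2] = 6, P[3] = 4, P[4] = 9, P[5] = C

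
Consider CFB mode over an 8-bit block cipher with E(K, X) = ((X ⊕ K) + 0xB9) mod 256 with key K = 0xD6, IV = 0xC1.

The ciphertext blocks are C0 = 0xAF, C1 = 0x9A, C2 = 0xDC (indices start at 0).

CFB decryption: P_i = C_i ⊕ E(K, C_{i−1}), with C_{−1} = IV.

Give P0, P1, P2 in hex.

P0 = 0x7F, P1 = 0xA8, P2 = 0xD9

P0: E(K, 0xC1) = 0xD0; 0xAF ⊕ 0xD0 = 0x7F.
P1: E(K, 0xAF) = 0x32; 0x9A ⊕ 0x32 = 0xA8.
P2: E(K, 0x9A) = 0x05; 0xDC ⊕ 0x05 = 0xD9.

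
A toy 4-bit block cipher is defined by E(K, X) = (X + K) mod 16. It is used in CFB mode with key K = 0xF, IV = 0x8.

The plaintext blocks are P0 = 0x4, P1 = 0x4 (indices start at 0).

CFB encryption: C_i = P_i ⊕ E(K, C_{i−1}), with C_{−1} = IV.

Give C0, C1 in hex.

C0: E(K, 0x8) = 0x7; 0x4 ⊕ 0x7 = 0x3.
C1: E(K, 0x3) = 0x2; 0x4 ⊕ 0x2 = 0x6.

C0 = 0x3, C1 = 0x6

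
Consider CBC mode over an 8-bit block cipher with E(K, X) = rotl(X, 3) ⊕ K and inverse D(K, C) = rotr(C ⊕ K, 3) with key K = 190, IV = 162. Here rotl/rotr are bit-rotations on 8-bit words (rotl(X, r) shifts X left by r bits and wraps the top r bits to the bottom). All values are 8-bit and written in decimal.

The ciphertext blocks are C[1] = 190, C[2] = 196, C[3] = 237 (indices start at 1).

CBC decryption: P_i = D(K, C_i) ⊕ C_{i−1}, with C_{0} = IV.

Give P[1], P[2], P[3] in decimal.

P[1] = 162, P[2] = 241, P[3] = 174

P[1]: D(K, 190) = 0; 0 ⊕ 162 = 162.
P[2]: D(K, 196) = 79; 79 ⊕ 190 = 241.
P[3]: D(K, 237) = 106; 106 ⊕ 196 = 174.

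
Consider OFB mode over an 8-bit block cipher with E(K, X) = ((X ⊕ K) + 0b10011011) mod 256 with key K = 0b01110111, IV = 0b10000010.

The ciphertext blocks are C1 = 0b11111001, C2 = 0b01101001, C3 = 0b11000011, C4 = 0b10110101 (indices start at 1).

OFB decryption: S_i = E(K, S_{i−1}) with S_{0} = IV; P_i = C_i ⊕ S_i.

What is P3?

P3 = 0b01010011

P1: S = E(K, 0b10000010) = 0b10010000; 0b11111001 ⊕ 0b10010000 = 0b01101001.
P2: S = E(K, 0b10010000) = 0b10000010; 0b01101001 ⊕ 0b10000010 = 0b11101011.
P3: S = E(K, 0b10000010) = 0b10010000; 0b11000011 ⊕ 0b10010000 = 0b01010011.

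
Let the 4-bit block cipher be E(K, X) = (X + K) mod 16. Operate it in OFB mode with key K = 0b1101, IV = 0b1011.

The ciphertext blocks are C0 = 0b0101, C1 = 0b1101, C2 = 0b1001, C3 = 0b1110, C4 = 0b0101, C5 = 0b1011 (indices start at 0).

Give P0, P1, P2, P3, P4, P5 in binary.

OFB decryption: S_i = E(K, S_{i−1}) with S_{−1} = IV; P_i = C_i ⊕ S_i.
P0: S = E(K, 0b1011) = 0b1000; 0b0101 ⊕ 0b1000 = 0b1101.
P1: S = E(K, 0b1000) = 0b0101; 0b1101 ⊕ 0b0101 = 0b1000.
P2: S = E(K, 0b0101) = 0b0010; 0b1001 ⊕ 0b0010 = 0b1011.
P3: S = E(K, 0b0010) = 0b1111; 0b1110 ⊕ 0b1111 = 0b0001.
P4: S = E(K, 0b1111) = 0b1100; 0b0101 ⊕ 0b1100 = 0b1001.
P5: S = E(K, 0b1100) = 0b1001; 0b1011 ⊕ 0b1001 = 0b0010.

P0 = 0b1101, P1 = 0b1000, P2 = 0b1011, P3 = 0b0001, P4 = 0b1001, P5 = 0b0010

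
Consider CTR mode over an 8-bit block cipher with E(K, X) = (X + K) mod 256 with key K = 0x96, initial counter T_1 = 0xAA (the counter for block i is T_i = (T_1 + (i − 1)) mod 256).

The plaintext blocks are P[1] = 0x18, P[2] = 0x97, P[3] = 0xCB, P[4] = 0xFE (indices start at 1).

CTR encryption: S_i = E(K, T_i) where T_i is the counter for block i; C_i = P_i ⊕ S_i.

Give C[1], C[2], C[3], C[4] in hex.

C[1] = 0x58, C[2] = 0xD6, C[3] = 0x89, C[4] = 0xBD

C[1]: T = 0xAA, S = E(K, T) = 0x40; 0x18 ⊕ 0x40 = 0x58.
C[2]: T = 0xAB, S = E(K, T) = 0x41; 0x97 ⊕ 0x41 = 0xD6.
C[3]: T = 0xAC, S = E(K, T) = 0x42; 0xCB ⊕ 0x42 = 0x89.
C[4]: T = 0xAD, S = E(K, T) = 0x43; 0xFE ⊕ 0x43 = 0xBD.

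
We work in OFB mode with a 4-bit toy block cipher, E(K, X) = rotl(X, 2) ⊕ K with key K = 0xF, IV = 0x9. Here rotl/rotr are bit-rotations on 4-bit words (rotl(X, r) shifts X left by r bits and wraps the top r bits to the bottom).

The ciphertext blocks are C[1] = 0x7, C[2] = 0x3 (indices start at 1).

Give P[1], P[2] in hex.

OFB decryption: S_i = E(K, S_{i−1}) with S_{0} = IV; P_i = C_i ⊕ S_i.
P[1]: S = E(K, 0x9) = 0x9; 0x7 ⊕ 0x9 = 0xE.
P[2]: S = E(K, 0x9) = 0x9; 0x3 ⊕ 0x9 = 0xA.

P[1] = 0xE, P[2] = 0xA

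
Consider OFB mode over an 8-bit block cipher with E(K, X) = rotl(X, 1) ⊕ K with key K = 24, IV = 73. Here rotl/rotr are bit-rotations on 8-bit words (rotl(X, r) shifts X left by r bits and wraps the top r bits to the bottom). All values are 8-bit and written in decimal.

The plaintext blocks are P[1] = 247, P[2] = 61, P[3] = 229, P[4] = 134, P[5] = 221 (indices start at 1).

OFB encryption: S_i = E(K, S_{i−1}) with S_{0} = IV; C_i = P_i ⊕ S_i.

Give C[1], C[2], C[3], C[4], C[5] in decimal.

C[1] = 125, C[2] = 48, C[3] = 231, C[4] = 154, C[5] = 253

C[1]: S = E(K, 73) = 138; 247 ⊕ 138 = 125.
C[2]: S = E(K, 138) = 13; 61 ⊕ 13 = 48.
C[3]: S = E(K, 13) = 2; 229 ⊕ 2 = 231.
C[4]: S = E(K, 2) = 28; 134 ⊕ 28 = 154.
C[5]: S = E(K, 28) = 32; 221 ⊕ 32 = 253.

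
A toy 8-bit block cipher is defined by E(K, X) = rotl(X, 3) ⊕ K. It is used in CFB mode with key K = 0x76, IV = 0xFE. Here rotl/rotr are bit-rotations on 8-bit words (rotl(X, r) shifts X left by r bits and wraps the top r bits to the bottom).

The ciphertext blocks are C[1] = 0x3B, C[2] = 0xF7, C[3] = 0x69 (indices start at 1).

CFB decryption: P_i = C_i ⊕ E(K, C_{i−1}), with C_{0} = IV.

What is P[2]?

P[2]: E(K, 0x3B) = 0xAF; 0xF7 ⊕ 0xAF = 0x58.

P[2] = 0x58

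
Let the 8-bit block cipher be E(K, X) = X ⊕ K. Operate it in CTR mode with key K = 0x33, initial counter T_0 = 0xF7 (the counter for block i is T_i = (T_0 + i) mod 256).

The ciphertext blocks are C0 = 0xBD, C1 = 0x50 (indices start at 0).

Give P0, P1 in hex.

CTR decryption: S_i = E(K, T_i) where T_i is the counter for block i; P_i = C_i ⊕ S_i.
P0: T = 0xF7, S = E(K, T) = 0xC4; 0xBD ⊕ 0xC4 = 0x79.
P1: T = 0xF8, S = E(K, T) = 0xCB; 0x50 ⊕ 0xCB = 0x9B.

P0 = 0x79, P1 = 0x9B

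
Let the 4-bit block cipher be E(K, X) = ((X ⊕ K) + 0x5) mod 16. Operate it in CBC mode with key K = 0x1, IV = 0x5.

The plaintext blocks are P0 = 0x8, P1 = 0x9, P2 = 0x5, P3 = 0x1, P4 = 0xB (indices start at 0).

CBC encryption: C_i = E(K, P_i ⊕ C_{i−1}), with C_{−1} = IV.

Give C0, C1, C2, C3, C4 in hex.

C0 = 0x1, C1 = 0xE, C2 = 0xF, C3 = 0x4, C4 = 0x3

C0: P0 ⊕ 0x5 = 0xD; E(K, 0xD) = 0x1.
C1: P1 ⊕ 0x1 = 0x8; E(K, 0x8) = 0xE.
C2: P2 ⊕ 0xE = 0xB; E(K, 0xB) = 0xF.
C3: P3 ⊕ 0xF = 0xE; E(K, 0xE) = 0x4.
C4: P4 ⊕ 0x4 = 0xF; E(K, 0xF) = 0x3.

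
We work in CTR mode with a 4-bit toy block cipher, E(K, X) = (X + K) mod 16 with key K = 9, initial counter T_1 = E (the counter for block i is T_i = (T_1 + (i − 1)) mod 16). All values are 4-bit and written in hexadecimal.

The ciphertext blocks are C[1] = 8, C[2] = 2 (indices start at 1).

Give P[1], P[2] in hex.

P[1] = F, P[2] = A

CTR decryption: S_i = E(K, T_i) where T_i is the counter for block i; P_i = C_i ⊕ S_i.
P[1]: T = E, S = E(K, T) = 7; 8 ⊕ 7 = F.
P[2]: T = F, S = E(K, T) = 8; 2 ⊕ 8 = A.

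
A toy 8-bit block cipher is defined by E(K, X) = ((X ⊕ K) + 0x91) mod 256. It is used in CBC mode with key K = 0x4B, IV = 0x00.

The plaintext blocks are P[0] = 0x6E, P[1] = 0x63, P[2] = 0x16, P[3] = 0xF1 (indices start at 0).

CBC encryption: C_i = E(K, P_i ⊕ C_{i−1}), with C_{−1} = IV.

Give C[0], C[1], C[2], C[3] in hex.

C[0] = 0xB6, C[1] = 0x2F, C[2] = 0x03, C[3] = 0x4A

C[0]: P[0] ⊕ 0x00 = 0x6E; E(K, 0x6E) = 0xB6.
C[1]: P[1] ⊕ 0xB6 = 0xD5; E(K, 0xD5) = 0x2F.
C[2]: P[2] ⊕ 0x2F = 0x39; E(K, 0x39) = 0x03.
C[3]: P[3] ⊕ 0x03 = 0xF2; E(K, 0xF2) = 0x4A.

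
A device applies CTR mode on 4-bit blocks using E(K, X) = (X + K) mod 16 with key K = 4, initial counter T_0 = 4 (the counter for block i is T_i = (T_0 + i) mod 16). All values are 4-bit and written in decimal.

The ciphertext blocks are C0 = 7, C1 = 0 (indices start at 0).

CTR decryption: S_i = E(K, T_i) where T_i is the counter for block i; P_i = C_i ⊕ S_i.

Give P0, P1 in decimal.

P0: T = 4, S = E(K, T) = 8; 7 ⊕ 8 = 15.
P1: T = 5, S = E(K, T) = 9; 0 ⊕ 9 = 9.

P0 = 15, P1 = 9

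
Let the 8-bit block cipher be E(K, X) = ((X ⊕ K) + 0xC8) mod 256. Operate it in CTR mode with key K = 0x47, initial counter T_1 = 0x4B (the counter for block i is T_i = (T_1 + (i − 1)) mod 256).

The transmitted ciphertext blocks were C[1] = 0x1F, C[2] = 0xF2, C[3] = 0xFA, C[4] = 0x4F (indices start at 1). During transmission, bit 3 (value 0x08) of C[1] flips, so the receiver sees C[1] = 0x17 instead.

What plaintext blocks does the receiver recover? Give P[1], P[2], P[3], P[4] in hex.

CTR decryption: S_i = E(K, T_i) where T_i is the counter for block i; P_i = C_i ⊕ S_i.
Only C[1] changed, to 0x17. In CTR, a change in C_i flips the same bit in P_i only; the keystream is unaffected. Decrypting the received ciphertext:
P[1]: T = 0x4B, S = E(K, T) = 0xD4; 0x17 ⊕ 0xD4 = 0xC3.
P[2]: T = 0x4C, S = E(K, T) = 0xD3; 0xF2 ⊕ 0xD3 = 0x21.
P[3]: T = 0x4D, S = E(K, T) = 0xD2; 0xFA ⊕ 0xD2 = 0x28.
P[4]: T = 0x4E, S = E(K, T) = 0xD1; 0x4F ⊕ 0xD1 = 0x9E.
Blocks that differ from the original plaintext: P[1].

P[1] = 0xC3, P[2] = 0x21, P[3] = 0x28, P[4] = 0x9E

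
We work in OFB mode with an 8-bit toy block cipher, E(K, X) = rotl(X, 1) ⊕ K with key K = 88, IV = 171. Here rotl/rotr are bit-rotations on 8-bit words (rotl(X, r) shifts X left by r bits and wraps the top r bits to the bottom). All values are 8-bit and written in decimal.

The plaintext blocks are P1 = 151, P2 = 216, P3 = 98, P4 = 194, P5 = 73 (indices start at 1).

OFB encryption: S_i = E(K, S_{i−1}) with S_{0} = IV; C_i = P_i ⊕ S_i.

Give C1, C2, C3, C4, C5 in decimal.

C1 = 152, C2 = 158, C3 = 182, C4 = 51, C5 = 242

C1: S = E(K, 171) = 15; 151 ⊕ 15 = 152.
C2: S = E(K, 15) = 70; 216 ⊕ 70 = 158.
C3: S = E(K, 70) = 212; 98 ⊕ 212 = 182.
C4: S = E(K, 212) = 241; 194 ⊕ 241 = 51.
C5: S = E(K, 241) = 187; 73 ⊕ 187 = 242.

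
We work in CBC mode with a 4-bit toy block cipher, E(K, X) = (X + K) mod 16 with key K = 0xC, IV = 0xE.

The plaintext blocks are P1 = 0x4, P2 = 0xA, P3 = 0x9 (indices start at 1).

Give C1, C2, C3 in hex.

C1 = 0x6, C2 = 0x8, C3 = 0xD

CBC encryption: C_i = E(K, P_i ⊕ C_{i−1}), with C_{0} = IV.
C1: P1 ⊕ 0xE = 0xA; E(K, 0xA) = 0x6.
C2: P2 ⊕ 0x6 = 0xC; E(K, 0xC) = 0x8.
C3: P3 ⊕ 0x8 = 0x1; E(K, 0x1) = 0xD.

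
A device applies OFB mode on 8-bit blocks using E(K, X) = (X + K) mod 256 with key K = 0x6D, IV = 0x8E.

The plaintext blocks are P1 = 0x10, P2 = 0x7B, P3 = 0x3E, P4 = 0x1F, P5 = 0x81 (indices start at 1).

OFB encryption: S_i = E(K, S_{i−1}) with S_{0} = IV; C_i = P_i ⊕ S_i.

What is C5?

C5 = 0x2E

C1: S = E(K, 0x8E) = 0xFB; 0x10 ⊕ 0xFB = 0xEB.
C2: S = E(K, 0xFB) = 0x68; 0x7B ⊕ 0x68 = 0x13.
C3: S = E(K, 0x68) = 0xD5; 0x3E ⊕ 0xD5 = 0xEB.
C4: S = E(K, 0xD5) = 0x42; 0x1F ⊕ 0x42 = 0x5D.
C5: S = E(K, 0x42) = 0xAF; 0x81 ⊕ 0xAF = 0x2E.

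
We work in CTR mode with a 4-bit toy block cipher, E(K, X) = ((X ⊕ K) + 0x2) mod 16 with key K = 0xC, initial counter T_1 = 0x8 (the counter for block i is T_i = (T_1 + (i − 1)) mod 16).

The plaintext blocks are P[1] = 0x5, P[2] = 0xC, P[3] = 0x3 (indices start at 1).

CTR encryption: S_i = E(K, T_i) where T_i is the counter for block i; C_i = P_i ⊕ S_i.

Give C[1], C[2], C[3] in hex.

C[1]: T = 0x8, S = E(K, T) = 0x6; 0x5 ⊕ 0x6 = 0x3.
C[2]: T = 0x9, S = E(K, T) = 0x7; 0xC ⊕ 0x7 = 0xB.
C[3]: T = 0xA, S = E(K, T) = 0x8; 0x3 ⊕ 0x8 = 0xB.

C[1] = 0x3, C[2] = 0xB, C[3] = 0xB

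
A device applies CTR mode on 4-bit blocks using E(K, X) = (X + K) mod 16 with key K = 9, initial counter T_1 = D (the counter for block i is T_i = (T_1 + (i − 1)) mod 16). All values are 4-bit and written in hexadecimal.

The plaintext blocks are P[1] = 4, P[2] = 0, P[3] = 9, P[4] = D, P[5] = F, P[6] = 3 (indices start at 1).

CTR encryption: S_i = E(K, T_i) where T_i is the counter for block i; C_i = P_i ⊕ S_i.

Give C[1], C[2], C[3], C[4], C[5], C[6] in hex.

C[1]: T = D, S = E(K, T) = 6; 4 ⊕ 6 = 2.
C[2]: T = E, S = E(K, T) = 7; 0 ⊕ 7 = 7.
C[3]: T = F, S = E(K, T) = 8; 9 ⊕ 8 = 1.
C[4]: T = 0, S = E(K, T) = 9; D ⊕ 9 = 4.
C[5]: T = 1, S = E(K, T) = A; F ⊕ A = 5.
C[6]: T = 2, S = E(K, T) = B; 3 ⊕ B = 8.

C[1] = 2, C[2] = 7, C[3] = 1, C[4] = 4, C[5] = 5, C[6] = 8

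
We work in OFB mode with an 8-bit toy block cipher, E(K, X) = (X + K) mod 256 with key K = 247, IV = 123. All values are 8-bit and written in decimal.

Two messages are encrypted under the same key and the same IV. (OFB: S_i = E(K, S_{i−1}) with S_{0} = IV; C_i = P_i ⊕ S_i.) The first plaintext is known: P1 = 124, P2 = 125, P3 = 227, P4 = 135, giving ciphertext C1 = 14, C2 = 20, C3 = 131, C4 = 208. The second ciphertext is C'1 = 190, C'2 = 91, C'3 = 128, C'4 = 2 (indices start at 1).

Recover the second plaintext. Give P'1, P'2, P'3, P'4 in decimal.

In OFB with a reused IV, both messages share the same keystream S_i, so C_i ⊕ C'_i = P_i ⊕ P'_i and thus P'_i = P_i ⊕ C_i ⊕ C'_i.
P'1: 124 ⊕ 14 ⊕ 190 = 204.
P'2: 125 ⊕ 20 ⊕ 91 = 50.
P'3: 227 ⊕ 131 ⊕ 128 = 224.
P'4: 135 ⊕ 208 ⊕ 2 = 85.

P'1 = 204, P'2 = 50, P'3 = 224, P'4 = 85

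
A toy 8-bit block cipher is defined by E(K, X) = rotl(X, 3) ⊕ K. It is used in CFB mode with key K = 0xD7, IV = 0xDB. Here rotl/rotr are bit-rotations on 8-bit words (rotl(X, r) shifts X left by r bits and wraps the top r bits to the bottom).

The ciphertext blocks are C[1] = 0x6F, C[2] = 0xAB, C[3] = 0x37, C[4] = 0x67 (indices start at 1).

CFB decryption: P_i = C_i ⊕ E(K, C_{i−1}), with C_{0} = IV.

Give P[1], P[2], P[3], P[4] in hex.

P[1]: E(K, 0xDB) = 0x09; 0x6F ⊕ 0x09 = 0x66.
P[2]: E(K, 0x6F) = 0xAC; 0xAB ⊕ 0xAC = 0x07.
P[3]: E(K, 0xAB) = 0x8A; 0x37 ⊕ 0x8A = 0xBD.
P[4]: E(K, 0x37) = 0x6E; 0x67 ⊕ 0x6E = 0x09.

P[1] = 0x66, P[2] = 0x07, P[3] = 0xBD, P[4] = 0x09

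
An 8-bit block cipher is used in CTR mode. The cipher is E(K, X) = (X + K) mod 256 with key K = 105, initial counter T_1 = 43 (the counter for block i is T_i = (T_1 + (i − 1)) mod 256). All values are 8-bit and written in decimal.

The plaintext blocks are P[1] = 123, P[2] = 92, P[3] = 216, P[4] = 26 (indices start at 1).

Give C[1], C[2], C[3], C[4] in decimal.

CTR encryption: S_i = E(K, T_i) where T_i is the counter for block i; C_i = P_i ⊕ S_i.
C[1]: T = 43, S = E(K, T) = 148; 123 ⊕ 148 = 239.
C[2]: T = 44, S = E(K, T) = 149; 92 ⊕ 149 = 201.
C[3]: T = 45, S = E(K, T) = 150; 216 ⊕ 150 = 78.
C[4]: T = 46, S = E(K, T) = 151; 26 ⊕ 151 = 141.

C[1] = 239, C[2] = 201, C[3] = 78, C[4] = 141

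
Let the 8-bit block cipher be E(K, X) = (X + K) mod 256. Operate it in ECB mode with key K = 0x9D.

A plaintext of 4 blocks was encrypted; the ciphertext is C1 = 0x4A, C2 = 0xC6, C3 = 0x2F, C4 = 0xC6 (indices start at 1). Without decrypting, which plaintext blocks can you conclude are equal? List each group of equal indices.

ECB encrypts each block independently with the same key, so equal ciphertext blocks imply equal plaintext blocks.
C2 = C4 = 0xC6, so P2 = P4.

P2 = P4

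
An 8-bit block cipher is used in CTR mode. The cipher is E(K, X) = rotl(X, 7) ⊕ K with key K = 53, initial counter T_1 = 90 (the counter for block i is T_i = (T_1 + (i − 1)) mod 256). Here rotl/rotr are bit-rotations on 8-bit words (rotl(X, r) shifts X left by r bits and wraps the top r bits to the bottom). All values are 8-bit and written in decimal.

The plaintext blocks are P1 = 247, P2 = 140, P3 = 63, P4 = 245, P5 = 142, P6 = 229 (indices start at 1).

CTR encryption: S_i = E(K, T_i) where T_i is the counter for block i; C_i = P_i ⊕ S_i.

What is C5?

C5 = 148

C1: T = 90, S = E(K, T) = 24; 247 ⊕ 24 = 239.
C2: T = 91, S = E(K, T) = 152; 140 ⊕ 152 = 20.
C3: T = 92, S = E(K, T) = 27; 63 ⊕ 27 = 36.
C4: T = 93, S = E(K, T) = 155; 245 ⊕ 155 = 110.
C5: T = 94, S = E(K, T) = 26; 142 ⊕ 26 = 148.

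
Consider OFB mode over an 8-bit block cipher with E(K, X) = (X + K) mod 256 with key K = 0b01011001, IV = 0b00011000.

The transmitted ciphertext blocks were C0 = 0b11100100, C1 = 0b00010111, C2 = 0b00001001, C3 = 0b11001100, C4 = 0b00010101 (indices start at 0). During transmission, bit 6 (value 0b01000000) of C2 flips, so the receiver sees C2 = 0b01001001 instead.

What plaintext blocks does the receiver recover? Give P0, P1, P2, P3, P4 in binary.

OFB decryption: S_i = E(K, S_{i−1}) with S_{−1} = IV; P_i = C_i ⊕ S_i.
Only C2 changed, to 0b01001001. In OFB, a change in C_i flips the same bit in P_i only; the keystream is unaffected. Decrypting the received ciphertext:
P0: S = E(K, 0b00011000) = 0b01110001; 0b11100100 ⊕ 0b01110001 = 0b10010101.
P1: S = E(K, 0b01110001) = 0b11001010; 0b00010111 ⊕ 0b11001010 = 0b11011101.
P2: S = E(K, 0b11001010) = 0b00100011; 0b01001001 ⊕ 0b00100011 = 0b01101010.
P3: S = E(K, 0b00100011) = 0b01111100; 0b11001100 ⊕ 0b01111100 = 0b10110000.
P4: S = E(K, 0b01111100) = 0b11010101; 0b00010101 ⊕ 0b11010101 = 0b11000000.
Blocks that differ from the original plaintext: P2.

P0 = 0b10010101, P1 = 0b11011101, P2 = 0b01101010, P3 = 0b10110000, P4 = 0b11000000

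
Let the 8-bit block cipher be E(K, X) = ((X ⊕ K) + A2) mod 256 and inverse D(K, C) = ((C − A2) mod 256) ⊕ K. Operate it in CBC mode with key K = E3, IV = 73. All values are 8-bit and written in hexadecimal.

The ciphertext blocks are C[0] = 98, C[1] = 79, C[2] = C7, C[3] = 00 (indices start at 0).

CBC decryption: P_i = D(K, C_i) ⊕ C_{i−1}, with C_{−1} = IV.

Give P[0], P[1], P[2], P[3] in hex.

P[0] = 66, P[1] = AC, P[2] = BF, P[3] = 7A

P[0]: D(K, 98) = 15; 15 ⊕ 73 = 66.
P[1]: D(K, 79) = 34; 34 ⊕ 98 = AC.
P[2]: D(K, C7) = C6; C6 ⊕ 79 = BF.
P[3]: D(K, 00) = BD; BD ⊕ C7 = 7A.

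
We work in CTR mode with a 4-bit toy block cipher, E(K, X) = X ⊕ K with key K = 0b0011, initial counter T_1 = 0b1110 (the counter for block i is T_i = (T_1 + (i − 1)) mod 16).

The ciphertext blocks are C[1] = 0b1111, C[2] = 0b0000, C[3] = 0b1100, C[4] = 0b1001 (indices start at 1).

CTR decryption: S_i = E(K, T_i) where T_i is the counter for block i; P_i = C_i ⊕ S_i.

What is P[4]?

P[4] = 0b1011

P[4]: T = 0b0001, S = E(K, T) = 0b0010; 0b1001 ⊕ 0b0010 = 0b1011.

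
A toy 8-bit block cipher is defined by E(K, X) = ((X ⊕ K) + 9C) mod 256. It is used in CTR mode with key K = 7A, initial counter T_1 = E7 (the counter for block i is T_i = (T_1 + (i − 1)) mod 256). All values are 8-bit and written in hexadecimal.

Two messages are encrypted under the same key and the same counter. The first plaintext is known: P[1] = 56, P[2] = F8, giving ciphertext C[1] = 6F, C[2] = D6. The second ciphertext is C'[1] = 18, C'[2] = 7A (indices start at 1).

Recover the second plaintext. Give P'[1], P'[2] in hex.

In CTR with a reused counter, both messages share the same keystream S_i, so C_i ⊕ C'_i = P_i ⊕ P'_i and thus P'_i = P_i ⊕ C_i ⊕ C'_i.
P'[1]: 56 ⊕ 6F ⊕ 18 = 21.
P'[2]: F8 ⊕ D6 ⊕ 7A = 54.

P'[1] = 21, P'[2] = 54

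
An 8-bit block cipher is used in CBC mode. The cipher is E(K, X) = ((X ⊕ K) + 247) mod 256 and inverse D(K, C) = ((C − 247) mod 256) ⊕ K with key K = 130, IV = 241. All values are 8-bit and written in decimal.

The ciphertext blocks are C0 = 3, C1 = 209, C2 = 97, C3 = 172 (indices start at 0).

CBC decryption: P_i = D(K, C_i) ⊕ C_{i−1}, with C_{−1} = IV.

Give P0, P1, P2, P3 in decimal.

P0: D(K, 3) = 142; 142 ⊕ 241 = 127.
P1: D(K, 209) = 88; 88 ⊕ 3 = 91.
P2: D(K, 97) = 232; 232 ⊕ 209 = 57.
P3: D(K, 172) = 55; 55 ⊕ 97 = 86.

P0 = 127, P1 = 91, P2 = 57, P3 = 86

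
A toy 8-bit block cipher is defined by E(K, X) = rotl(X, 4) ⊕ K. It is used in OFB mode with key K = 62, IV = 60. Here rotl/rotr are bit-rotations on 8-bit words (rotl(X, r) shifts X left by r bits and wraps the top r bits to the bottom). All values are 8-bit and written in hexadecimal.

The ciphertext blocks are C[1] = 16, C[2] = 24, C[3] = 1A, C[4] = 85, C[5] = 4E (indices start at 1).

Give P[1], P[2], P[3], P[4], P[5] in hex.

P[1] = 72, P[2] = 00, P[3] = 3A, P[4] = E5, P[5] = 2A

OFB decryption: S_i = E(K, S_{i−1}) with S_{0} = IV; P_i = C_i ⊕ S_i.
P[1]: S = E(K, 60) = 64; 16 ⊕ 64 = 72.
P[2]: S = E(K, 64) = 24; 24 ⊕ 24 = 00.
P[3]: S = E(K, 24) = 20; 1A ⊕ 20 = 3A.
P[4]: S = E(K, 20) = 60; 85 ⊕ 60 = E5.
P[5]: S = E(K, 60) = 64; 4E ⊕ 64 = 2A.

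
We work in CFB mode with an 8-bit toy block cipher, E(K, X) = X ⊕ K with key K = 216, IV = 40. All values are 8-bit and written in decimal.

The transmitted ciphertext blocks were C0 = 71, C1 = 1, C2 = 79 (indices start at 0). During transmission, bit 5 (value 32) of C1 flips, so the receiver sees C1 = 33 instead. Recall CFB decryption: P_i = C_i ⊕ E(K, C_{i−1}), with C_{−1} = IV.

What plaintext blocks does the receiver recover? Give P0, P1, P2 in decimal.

P0 = 183, P1 = 190, P2 = 182

Only C1 changed, to 33. In CFB, a change in C_i flips the same bit in P_i and garbles P_{i+1}. Decrypting the received ciphertext:
P0: E(K, 40) = 240; 71 ⊕ 240 = 183.
P1: E(K, 71) = 159; 33 ⊕ 159 = 190.
P2: E(K, 33) = 249; 79 ⊕ 249 = 182.
Blocks that differ from the original plaintext: P1, P2.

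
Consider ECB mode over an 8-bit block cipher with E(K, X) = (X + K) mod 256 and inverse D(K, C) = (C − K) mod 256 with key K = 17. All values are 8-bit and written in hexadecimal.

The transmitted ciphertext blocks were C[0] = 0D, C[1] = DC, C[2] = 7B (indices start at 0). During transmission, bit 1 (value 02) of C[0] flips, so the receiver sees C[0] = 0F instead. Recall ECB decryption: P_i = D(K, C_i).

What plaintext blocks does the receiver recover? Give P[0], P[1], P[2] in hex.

Only C[0] changed, to 0F. In ECB, a change in C_i affects only P_i. Decrypting the received ciphertext:
P[0]: D(K, 0F) = F8.
P[1]: D(K, DC) = C5.
P[2]: D(K, 7B) = 64.
Blocks that differ from the original plaintext: P[0].

P[0] = F8, P[1] = C5, P[2] = 64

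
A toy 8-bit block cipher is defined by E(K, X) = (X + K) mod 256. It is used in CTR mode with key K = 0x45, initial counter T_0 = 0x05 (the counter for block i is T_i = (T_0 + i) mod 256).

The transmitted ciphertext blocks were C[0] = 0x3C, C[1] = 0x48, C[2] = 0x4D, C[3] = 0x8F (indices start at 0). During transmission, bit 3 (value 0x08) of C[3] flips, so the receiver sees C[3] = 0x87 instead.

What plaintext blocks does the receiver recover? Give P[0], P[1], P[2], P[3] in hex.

CTR decryption: S_i = E(K, T_i) where T_i is the counter for block i; P_i = C_i ⊕ S_i.
Only C[3] changed, to 0x87. In CTR, a change in C_i flips the same bit in P_i only; the keystream is unaffected. Decrypting the received ciphertext:
P[0]: T = 0x05, S = E(K, T) = 0x4A; 0x3C ⊕ 0x4A = 0x76.
P[1]: T = 0x06, S = E(K, T) = 0x4B; 0x48 ⊕ 0x4B = 0x03.
P[2]: T = 0x07, S = E(K, T) = 0x4C; 0x4D ⊕ 0x4C = 0x01.
P[3]: T = 0x08, S = E(K, T) = 0x4D; 0x87 ⊕ 0x4D = 0xCA.
Blocks that differ from the original plaintext: P[3].

P[0] = 0x76, P[1] = 0x03, P[2] = 0x01, P[3] = 0xCA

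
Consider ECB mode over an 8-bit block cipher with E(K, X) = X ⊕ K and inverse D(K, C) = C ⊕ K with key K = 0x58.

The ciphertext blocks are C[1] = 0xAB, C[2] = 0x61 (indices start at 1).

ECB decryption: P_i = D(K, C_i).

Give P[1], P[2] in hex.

P[1]: D(K, 0xAB) = 0xF3.
P[2]: D(K, 0x61) = 0x39.

P[1] = 0xF3, P[2] = 0x39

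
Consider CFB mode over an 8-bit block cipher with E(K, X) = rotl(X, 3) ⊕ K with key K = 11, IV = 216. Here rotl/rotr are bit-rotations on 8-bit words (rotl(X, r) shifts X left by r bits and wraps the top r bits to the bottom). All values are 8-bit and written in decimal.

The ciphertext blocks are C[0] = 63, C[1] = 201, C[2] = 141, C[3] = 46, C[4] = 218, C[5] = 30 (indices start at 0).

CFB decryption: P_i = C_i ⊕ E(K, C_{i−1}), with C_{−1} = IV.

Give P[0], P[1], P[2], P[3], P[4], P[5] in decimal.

P[0]: E(K, 216) = 205; 63 ⊕ 205 = 242.
P[1]: E(K, 63) = 242; 201 ⊕ 242 = 59.
P[2]: E(K, 201) = 69; 141 ⊕ 69 = 200.
P[3]: E(K, 141) = 103; 46 ⊕ 103 = 73.
P[4]: E(K, 46) = 122; 218 ⊕ 122 = 160.
P[5]: E(K, 218) = 221; 30 ⊕ 221 = 195.

P[0] = 242, P[1] = 59, P[2] = 200, P[3] = 73, P[4] = 160, P[5] = 195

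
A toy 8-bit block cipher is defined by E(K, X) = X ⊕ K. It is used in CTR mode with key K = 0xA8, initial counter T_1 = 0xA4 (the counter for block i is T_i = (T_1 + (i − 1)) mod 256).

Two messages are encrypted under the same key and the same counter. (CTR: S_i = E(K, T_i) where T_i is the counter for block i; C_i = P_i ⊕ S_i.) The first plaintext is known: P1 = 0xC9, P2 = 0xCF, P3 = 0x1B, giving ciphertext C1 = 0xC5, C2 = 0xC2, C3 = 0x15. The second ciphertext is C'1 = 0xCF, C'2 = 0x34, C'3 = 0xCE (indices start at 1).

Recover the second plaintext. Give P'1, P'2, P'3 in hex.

In CTR with a reused counter, both messages share the same keystream S_i, so C_i ⊕ C'_i = P_i ⊕ P'_i and thus P'_i = P_i ⊕ C_i ⊕ C'_i.
P'1: 0xC9 ⊕ 0xC5 ⊕ 0xCF = 0xC3.
P'2: 0xCF ⊕ 0xC2 ⊕ 0x34 = 0x39.
P'3: 0x1B ⊕ 0x15 ⊕ 0xCE = 0xC0.

P'1 = 0xC3, P'2 = 0x39, P'3 = 0xC0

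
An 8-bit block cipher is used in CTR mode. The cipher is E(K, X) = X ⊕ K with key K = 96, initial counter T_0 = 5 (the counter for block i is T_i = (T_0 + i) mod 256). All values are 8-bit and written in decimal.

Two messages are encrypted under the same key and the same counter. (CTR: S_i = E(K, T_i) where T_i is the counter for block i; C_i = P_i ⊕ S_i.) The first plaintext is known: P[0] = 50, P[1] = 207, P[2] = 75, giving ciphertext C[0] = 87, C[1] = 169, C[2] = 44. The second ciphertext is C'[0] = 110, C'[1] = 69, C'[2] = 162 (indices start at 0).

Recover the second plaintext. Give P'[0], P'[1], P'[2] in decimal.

In CTR with a reused counter, both messages share the same keystream S_i, so C_i ⊕ C'_i = P_i ⊕ P'_i and thus P'_i = P_i ⊕ C_i ⊕ C'_i.
P'[0]: 50 ⊕ 87 ⊕ 110 = 11.
P'[1]: 207 ⊕ 169 ⊕ 69 = 35.
P'[2]: 75 ⊕ 44 ⊕ 162 = 197.

P'[0] = 11, P'[1] = 35, P'[2] = 197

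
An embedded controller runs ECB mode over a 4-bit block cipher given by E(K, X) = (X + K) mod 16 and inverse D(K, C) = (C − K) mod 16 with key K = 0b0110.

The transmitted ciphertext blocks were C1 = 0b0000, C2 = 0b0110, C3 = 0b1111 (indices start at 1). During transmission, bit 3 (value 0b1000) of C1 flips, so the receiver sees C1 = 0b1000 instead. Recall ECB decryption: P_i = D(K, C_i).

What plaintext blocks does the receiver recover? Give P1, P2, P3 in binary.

P1 = 0b0010, P2 = 0b0000, P3 = 0b1001

Only C1 changed, to 0b1000. In ECB, a change in C_i affects only P_i. Decrypting the received ciphertext:
P1: D(K, 0b1000) = 0b0010.
P2: D(K, 0b0110) = 0b0000.
P3: D(K, 0b1111) = 0b1001.
Blocks that differ from the original plaintext: P1.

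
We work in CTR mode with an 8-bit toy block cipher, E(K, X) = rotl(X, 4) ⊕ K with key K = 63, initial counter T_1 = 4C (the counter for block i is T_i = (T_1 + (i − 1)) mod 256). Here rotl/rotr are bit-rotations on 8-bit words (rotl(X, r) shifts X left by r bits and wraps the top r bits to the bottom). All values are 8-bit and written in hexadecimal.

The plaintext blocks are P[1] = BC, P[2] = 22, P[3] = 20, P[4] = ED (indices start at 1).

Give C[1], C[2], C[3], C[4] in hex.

CTR encryption: S_i = E(K, T_i) where T_i is the counter for block i; C_i = P_i ⊕ S_i.
C[1]: T = 4C, S = E(K, T) = A7; BC ⊕ A7 = 1B.
C[2]: T = 4D, S = E(K, T) = B7; 22 ⊕ B7 = 95.
C[3]: T = 4E, S = E(K, T) = 87; 20 ⊕ 87 = A7.
C[4]: T = 4F, S = E(K, T) = 97; ED ⊕ 97 = 7A.

C[1] = 1B, C[2] = 95, C[3] = A7, C[4] = 7A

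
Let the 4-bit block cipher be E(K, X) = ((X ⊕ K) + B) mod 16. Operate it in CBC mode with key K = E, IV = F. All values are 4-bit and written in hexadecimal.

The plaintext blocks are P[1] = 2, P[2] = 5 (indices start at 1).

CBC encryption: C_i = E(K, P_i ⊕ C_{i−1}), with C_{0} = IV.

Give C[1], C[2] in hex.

C[1] = E, C[2] = 0

C[1]: P[1] ⊕ F = D; E(K, D) = E.
C[2]: P[2] ⊕ E = B; E(K, B) = 0.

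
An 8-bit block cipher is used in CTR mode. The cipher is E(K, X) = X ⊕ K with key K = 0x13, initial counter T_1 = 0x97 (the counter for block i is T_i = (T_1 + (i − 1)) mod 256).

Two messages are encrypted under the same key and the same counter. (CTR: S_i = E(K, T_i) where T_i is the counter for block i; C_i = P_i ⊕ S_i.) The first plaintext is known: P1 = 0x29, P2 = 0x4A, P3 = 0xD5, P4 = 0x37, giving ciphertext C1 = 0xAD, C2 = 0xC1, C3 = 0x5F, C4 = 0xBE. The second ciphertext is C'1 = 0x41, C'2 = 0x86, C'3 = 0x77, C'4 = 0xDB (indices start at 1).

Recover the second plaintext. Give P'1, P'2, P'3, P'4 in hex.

P'1 = 0xC5, P'2 = 0x0D, P'3 = 0xFD, P'4 = 0x52

In CTR with a reused counter, both messages share the same keystream S_i, so C_i ⊕ C'_i = P_i ⊕ P'_i and thus P'_i = P_i ⊕ C_i ⊕ C'_i.
P'1: 0x29 ⊕ 0xAD ⊕ 0x41 = 0xC5.
P'2: 0x4A ⊕ 0xC1 ⊕ 0x86 = 0x0D.
P'3: 0xD5 ⊕ 0x5F ⊕ 0x77 = 0xFD.
P'4: 0x37 ⊕ 0xBE ⊕ 0xDB = 0x52.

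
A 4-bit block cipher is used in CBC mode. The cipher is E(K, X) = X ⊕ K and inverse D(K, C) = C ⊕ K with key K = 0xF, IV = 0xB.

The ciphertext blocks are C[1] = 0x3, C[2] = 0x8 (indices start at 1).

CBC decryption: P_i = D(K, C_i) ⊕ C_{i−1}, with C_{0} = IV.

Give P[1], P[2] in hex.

P[1]: D(K, 0x3) = 0xC; 0xC ⊕ 0xB = 0x7.
P[2]: D(K, 0x8) = 0x7; 0x7 ⊕ 0x3 = 0x4.

P[1] = 0x7, P[2] = 0x4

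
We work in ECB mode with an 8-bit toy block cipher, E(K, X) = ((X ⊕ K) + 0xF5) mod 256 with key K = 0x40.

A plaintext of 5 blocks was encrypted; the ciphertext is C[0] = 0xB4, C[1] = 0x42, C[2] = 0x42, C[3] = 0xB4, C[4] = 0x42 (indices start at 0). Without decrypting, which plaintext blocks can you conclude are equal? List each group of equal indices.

P[0] = P[3]; P[1] = P[2] = P[4]

ECB encrypts each block independently with the same key, so equal ciphertext blocks imply equal plaintext blocks.
C[0] = C[3] = 0xB4, so P[0] = P[3].
C[1] = C[2] = C[4] = 0x42, so P[1] = P[2] = P[4].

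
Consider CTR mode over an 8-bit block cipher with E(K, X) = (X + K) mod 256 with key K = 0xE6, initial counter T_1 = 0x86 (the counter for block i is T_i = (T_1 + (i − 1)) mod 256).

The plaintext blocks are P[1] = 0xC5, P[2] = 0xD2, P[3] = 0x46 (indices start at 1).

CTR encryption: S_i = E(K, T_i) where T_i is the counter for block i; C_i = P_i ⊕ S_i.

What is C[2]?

C[2] = 0xBF

C[1]: T = 0x86, S = E(K, T) = 0x6C; 0xC5 ⊕ 0x6C = 0xA9.
C[2]: T = 0x87, S = E(K, T) = 0x6D; 0xD2 ⊕ 0x6D = 0xBF.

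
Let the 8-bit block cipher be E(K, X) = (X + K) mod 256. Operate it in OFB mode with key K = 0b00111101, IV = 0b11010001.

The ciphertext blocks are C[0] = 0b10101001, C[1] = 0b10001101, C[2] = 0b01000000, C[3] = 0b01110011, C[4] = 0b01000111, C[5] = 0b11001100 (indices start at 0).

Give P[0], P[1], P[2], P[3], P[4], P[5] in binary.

P[0] = 0b10100111, P[1] = 0b11000110, P[2] = 0b11001000, P[3] = 0b10110110, P[4] = 0b01000101, P[5] = 0b11110011

OFB decryption: S_i = E(K, S_{i−1}) with S_{−1} = IV; P_i = C_i ⊕ S_i.
P[0]: S = E(K, 0b11010001) = 0b00001110; 0b10101001 ⊕ 0b00001110 = 0b10100111.
P[1]: S = E(K, 0b00001110) = 0b01001011; 0b10001101 ⊕ 0b01001011 = 0b11000110.
P[2]: S = E(K, 0b01001011) = 0b10001000; 0b01000000 ⊕ 0b10001000 = 0b11001000.
P[3]: S = E(K, 0b10001000) = 0b11000101; 0b01110011 ⊕ 0b11000101 = 0b10110110.
P[4]: S = E(K, 0b11000101) = 0b00000010; 0b01000111 ⊕ 0b00000010 = 0b01000101.
P[5]: S = E(K, 0b00000010) = 0b00111111; 0b11001100 ⊕ 0b00111111 = 0b11110011.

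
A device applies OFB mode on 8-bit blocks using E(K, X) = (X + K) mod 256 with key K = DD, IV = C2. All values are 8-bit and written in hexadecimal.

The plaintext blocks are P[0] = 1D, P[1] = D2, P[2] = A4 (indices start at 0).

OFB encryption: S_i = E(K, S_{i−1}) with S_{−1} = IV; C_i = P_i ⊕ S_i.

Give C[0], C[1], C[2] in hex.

C[0]: S = E(K, C2) = 9F; 1D ⊕ 9F = 82.
C[1]: S = E(K, 9F) = 7C; D2 ⊕ 7C = AE.
C[2]: S = E(K, 7C) = 59; A4 ⊕ 59 = FD.

C[0] = 82, C[1] = AE, C[2] = FD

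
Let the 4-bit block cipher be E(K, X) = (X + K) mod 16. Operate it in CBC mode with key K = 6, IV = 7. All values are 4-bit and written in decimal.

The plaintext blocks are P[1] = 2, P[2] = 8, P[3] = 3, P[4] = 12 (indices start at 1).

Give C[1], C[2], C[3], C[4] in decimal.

C[1] = 11, C[2] = 9, C[3] = 0, C[4] = 2

CBC encryption: C_i = E(K, P_i ⊕ C_{i−1}), with C_{0} = IV.
C[1]: P[1] ⊕ 7 = 5; E(K, 5) = 11.
C[2]: P[2] ⊕ 11 = 3; E(K, 3) = 9.
C[3]: P[3] ⊕ 9 = 10; E(K, 10) = 0.
C[4]: P[4] ⊕ 0 = 12; E(K, 12) = 2.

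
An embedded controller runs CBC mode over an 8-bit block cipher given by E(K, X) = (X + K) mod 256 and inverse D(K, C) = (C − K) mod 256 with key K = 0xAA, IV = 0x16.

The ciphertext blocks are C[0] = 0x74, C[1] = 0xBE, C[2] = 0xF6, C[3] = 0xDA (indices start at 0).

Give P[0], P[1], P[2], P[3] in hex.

CBC decryption: P_i = D(K, C_i) ⊕ C_{i−1}, with C_{−1} = IV.
P[0]: D(K, 0x74) = 0xCA; 0xCA ⊕ 0x16 = 0xDC.
P[1]: D(K, 0xBE) = 0x14; 0x14 ⊕ 0x74 = 0x60.
P[2]: D(K, 0xF6) = 0x4C; 0x4C ⊕ 0xBE = 0xF2.
P[3]: D(K, 0xDA) = 0x30; 0x30 ⊕ 0xF6 = 0xC6.

P[0] = 0xDC, P[1] = 0x60, P[2] = 0xF2, P[3] = 0xC6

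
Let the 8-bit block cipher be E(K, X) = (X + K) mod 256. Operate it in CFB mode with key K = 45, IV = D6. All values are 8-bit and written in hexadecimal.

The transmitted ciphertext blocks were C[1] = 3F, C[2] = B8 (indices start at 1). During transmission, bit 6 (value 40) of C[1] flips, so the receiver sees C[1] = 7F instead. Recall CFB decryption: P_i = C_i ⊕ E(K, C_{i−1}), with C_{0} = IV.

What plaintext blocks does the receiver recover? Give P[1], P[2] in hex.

P[1] = 64, P[2] = 7C

Only C[1] changed, to 7F. In CFB, a change in C_i flips the same bit in P_i and garbles P_{i+1}. Decrypting the received ciphertext:
P[1]: E(K, D6) = 1B; 7F ⊕ 1B = 64.
P[2]: E(K, 7F) = C4; B8 ⊕ C4 = 7C.
Blocks that differ from the original plaintext: P[1], P[2].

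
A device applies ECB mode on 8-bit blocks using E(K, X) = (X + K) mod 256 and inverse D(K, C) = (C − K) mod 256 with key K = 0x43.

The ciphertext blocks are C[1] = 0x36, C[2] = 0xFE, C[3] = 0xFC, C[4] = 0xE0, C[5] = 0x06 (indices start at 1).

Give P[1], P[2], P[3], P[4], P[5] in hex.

ECB decryption: P_i = D(K, C_i).
P[1]: D(K, 0x36) = 0xF3.
P[2]: D(K, 0xFE) = 0xBB.
P[3]: D(K, 0xFC) = 0xB9.
P[4]: D(K, 0xE0) = 0x9D.
P[5]: D(K, 0x06) = 0xC3.

P[1] = 0xF3, P[2] = 0xBB, P[3] = 0xB9, P[4] = 0x9D, P[5] = 0xC3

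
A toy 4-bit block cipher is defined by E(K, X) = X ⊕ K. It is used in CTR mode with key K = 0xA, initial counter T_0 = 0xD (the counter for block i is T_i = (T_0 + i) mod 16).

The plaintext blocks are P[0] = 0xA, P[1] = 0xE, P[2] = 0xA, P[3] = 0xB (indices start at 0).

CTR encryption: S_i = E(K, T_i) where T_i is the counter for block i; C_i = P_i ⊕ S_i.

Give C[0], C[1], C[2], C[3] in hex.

C[0]: T = 0xD, S = E(K, T) = 0x7; 0xA ⊕ 0x7 = 0xD.
C[1]: T = 0xE, S = E(K, T) = 0x4; 0xE ⊕ 0x4 = 0xA.
C[2]: T = 0xF, S = E(K, T) = 0x5; 0xA ⊕ 0x5 = 0xF.
C[3]: T = 0x0, S = E(K, T) = 0xA; 0xB ⊕ 0xA = 0x1.

C[0] = 0xD, C[1] = 0xA, C[2] = 0xF, C[3] = 0x1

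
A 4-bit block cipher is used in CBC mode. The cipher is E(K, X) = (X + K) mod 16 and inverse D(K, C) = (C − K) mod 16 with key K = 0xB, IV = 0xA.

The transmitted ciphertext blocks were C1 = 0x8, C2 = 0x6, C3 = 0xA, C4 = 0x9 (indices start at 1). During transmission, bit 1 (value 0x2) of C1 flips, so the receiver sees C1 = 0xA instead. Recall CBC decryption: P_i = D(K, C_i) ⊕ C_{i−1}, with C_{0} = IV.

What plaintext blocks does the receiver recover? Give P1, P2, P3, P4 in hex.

Only C1 changed, to 0xA. In CBC, a change in C_i garbles P_i and flips the same bit in P_{i+1}. Decrypting the received ciphertext:
P1: D(K, 0xA) = 0xF; 0xF ⊕ 0xA = 0x5.
P2: D(K, 0x6) = 0xB; 0xB ⊕ 0xA = 0x1.
P3: D(K, 0xA) = 0xF; 0xF ⊕ 0x6 = 0x9.
P4: D(K, 0x9) = 0xE; 0xE ⊕ 0xA = 0x4.
Blocks that differ from the original plaintext: P1, P2.

P1 = 0x5, P2 = 0x1, P3 = 0x9, P4 = 0x4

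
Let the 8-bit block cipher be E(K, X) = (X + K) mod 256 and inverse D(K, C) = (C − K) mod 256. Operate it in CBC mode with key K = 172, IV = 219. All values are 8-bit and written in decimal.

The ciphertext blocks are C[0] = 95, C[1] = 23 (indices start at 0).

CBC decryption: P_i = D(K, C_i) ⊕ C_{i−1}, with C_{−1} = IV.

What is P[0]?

P[0]: D(K, 95) = 179; 179 ⊕ 219 = 104.

P[0] = 104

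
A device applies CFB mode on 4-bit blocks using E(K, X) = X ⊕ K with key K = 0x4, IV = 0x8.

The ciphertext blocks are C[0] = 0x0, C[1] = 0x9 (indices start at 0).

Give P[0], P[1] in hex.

P[0] = 0xC, P[1] = 0xD

CFB decryption: P_i = C_i ⊕ E(K, C_{i−1}), with C_{−1} = IV.
P[0]: E(K, 0x8) = 0xC; 0x0 ⊕ 0xC = 0xC.
P[1]: E(K, 0x0) = 0x4; 0x9 ⊕ 0x4 = 0xD.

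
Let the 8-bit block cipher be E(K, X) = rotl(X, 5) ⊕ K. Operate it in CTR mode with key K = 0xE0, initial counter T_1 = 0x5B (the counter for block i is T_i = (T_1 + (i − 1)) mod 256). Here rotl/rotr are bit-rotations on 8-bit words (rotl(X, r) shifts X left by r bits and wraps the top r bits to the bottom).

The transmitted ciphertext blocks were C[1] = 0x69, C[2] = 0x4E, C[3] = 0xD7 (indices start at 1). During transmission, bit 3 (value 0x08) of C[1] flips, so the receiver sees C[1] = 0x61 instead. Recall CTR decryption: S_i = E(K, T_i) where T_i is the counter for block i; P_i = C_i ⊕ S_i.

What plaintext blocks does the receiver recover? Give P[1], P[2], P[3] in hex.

Only C[1] changed, to 0x61. In CTR, a change in C_i flips the same bit in P_i only; the keystream is unaffected. Decrypting the received ciphertext:
P[1]: T = 0x5B, S = E(K, T) = 0x8B; 0x61 ⊕ 0x8B = 0xEA.
P[2]: T = 0x5C, S = E(K, T) = 0x6B; 0x4E ⊕ 0x6B = 0x25.
P[3]: T = 0x5D, S = E(K, T) = 0x4B; 0xD7 ⊕ 0x4B = 0x9C.
Blocks that differ from the original plaintext: P[1].

P[1] = 0xEA, P[2] = 0x25, P[3] = 0x9C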